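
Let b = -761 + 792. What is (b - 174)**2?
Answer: 20449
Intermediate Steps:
b = 31
(b - 174)**2 = (31 - 174)**2 = (-143)**2 = 20449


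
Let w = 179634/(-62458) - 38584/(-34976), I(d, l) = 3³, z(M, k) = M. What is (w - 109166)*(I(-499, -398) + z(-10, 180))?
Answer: -14905024063665/8031364 ≈ -1.8559e+6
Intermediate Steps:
I(d, l) = 27
w = -242062457/136533188 (w = 179634*(-1/62458) - 38584*(-1/34976) = -89817/31229 + 4823/4372 = -242062457/136533188 ≈ -1.7729)
(w - 109166)*(I(-499, -398) + z(-10, 180)) = (-242062457/136533188 - 109166)*(27 - 10) = -14905024063665/136533188*17 = -14905024063665/8031364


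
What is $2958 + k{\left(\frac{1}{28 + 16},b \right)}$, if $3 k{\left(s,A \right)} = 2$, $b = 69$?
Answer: $\frac{8876}{3} \approx 2958.7$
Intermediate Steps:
$k{\left(s,A \right)} = \frac{2}{3}$ ($k{\left(s,A \right)} = \frac{1}{3} \cdot 2 = \frac{2}{3}$)
$2958 + k{\left(\frac{1}{28 + 16},b \right)} = 2958 + \frac{2}{3} = \frac{8876}{3}$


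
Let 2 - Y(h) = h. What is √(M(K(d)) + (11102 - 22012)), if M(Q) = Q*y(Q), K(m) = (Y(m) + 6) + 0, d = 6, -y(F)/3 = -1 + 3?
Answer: I*√10922 ≈ 104.51*I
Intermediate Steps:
y(F) = -6 (y(F) = -3*(-1 + 3) = -3*2 = -6)
Y(h) = 2 - h
K(m) = 8 - m (K(m) = ((2 - m) + 6) + 0 = (8 - m) + 0 = 8 - m)
M(Q) = -6*Q (M(Q) = Q*(-6) = -6*Q)
√(M(K(d)) + (11102 - 22012)) = √(-6*(8 - 1*6) + (11102 - 22012)) = √(-6*(8 - 6) - 10910) = √(-6*2 - 10910) = √(-12 - 10910) = √(-10922) = I*√10922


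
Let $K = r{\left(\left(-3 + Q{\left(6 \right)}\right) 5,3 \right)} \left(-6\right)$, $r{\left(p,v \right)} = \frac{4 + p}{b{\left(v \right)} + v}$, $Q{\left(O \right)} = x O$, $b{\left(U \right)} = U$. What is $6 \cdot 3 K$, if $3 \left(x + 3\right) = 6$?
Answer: $738$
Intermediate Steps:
$x = -1$ ($x = -3 + \frac{1}{3} \cdot 6 = -3 + 2 = -1$)
$Q{\left(O \right)} = - O$
$r{\left(p,v \right)} = \frac{4 + p}{2 v}$ ($r{\left(p,v \right)} = \frac{4 + p}{v + v} = \frac{4 + p}{2 v}$)
$K = 41$ ($K = \frac{4 + \left(-3 - 6\right) 5}{2 \cdot 3} \left(-6\right) = \frac{1}{2} \cdot \frac{1}{3} \left(4 + \left(-3 - 6\right) 5\right) \left(-6\right) = \frac{1}{2} \cdot \frac{1}{3} \left(4 - 45\right) \left(-6\right) = \frac{1}{2} \cdot \frac{1}{3} \left(-41\right) \left(-6\right) = \left(- \frac{41}{6}\right) \left(-6\right) = 41$)
$6 \cdot 3 K = 6 \cdot 3 \cdot 41 = 18 \cdot 41 = 738$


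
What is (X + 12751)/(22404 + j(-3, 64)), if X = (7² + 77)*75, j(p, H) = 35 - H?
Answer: 22201/22375 ≈ 0.99222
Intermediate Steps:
X = 9450 (X = (49 + 77)*75 = 126*75 = 9450)
(X + 12751)/(22404 + j(-3, 64)) = (9450 + 12751)/(22404 + (35 - 1*64)) = 22201/(22404 + (35 - 64)) = 22201/(22404 - 29) = 22201/22375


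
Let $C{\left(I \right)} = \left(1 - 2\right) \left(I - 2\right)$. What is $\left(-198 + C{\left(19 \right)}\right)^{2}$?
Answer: $46225$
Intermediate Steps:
$C{\left(I \right)} = 2 - I$ ($C{\left(I \right)} = - (-2 + I) = 2 - I$)
$\left(-198 + C{\left(19 \right)}\right)^{2} = \left(-198 + \left(2 - 19\right)\right)^{2} = \left(-198 - 17\right)^{2} = \left(-215\right)^{2} = 46225$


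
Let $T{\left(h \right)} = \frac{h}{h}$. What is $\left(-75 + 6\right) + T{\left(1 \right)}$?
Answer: $-68$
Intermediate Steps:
$T{\left(h \right)} = 1$
$\left(-75 + 6\right) + T{\left(1 \right)} = \left(-75 + 6\right) + 1 = -69 + 1 = -68$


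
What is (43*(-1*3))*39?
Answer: -5031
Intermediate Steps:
(43*(-1*3))*39 = (43*(-3))*39 = -129*39 = -5031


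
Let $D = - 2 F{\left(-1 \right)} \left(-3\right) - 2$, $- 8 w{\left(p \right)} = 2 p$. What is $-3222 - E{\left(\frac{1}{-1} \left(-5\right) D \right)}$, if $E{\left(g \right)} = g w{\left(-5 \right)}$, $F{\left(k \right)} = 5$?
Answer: $-3397$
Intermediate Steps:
$w{\left(p \right)} = - \frac{p}{4}$ ($w{\left(p \right)} = - \frac{2 p}{8} = - \frac{p}{4}$)
$D = 28$ ($D = \left(-2\right) 5 \left(-3\right) - 2 = \left(-10\right) \left(-3\right) - 2 = 30 - 2 = 28$)
$E{\left(g \right)} = \frac{5 g}{4}$ ($E{\left(g \right)} = g \left(\left(- \frac{1}{4}\right) \left(-5\right)\right) = g \frac{5}{4} = \frac{5 g}{4}$)
$-3222 - E{\left(\frac{1}{-1} \left(-5\right) D \right)} = -3222 - \frac{5 \frac{1}{-1} \left(-5\right) 28}{4} = -3222 - \frac{5 \left(-1\right) \left(-5\right) 28}{4} = -3222 - \frac{5 \cdot 5 \cdot 28}{4} = -3222 - \frac{5}{4} \cdot 140 = -3222 - 175 = -3397$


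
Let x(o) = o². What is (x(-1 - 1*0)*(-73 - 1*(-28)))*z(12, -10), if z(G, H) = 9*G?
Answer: -4860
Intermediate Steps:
(x(-1 - 1*0)*(-73 - 1*(-28)))*z(12, -10) = ((-1 - 1*0)²*(-73 - 1*(-28)))*(9*12) = ((-1 + 0)²*(-73 + 28))*108 = ((-1)²*(-45))*108 = (1*(-45))*108 = -45*108 = -4860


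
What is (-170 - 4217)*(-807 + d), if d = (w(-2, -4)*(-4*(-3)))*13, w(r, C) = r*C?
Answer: -1934667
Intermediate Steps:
w(r, C) = C*r
d = 1248 (d = ((-4*(-2))*(-4*(-3)))*13 = (8*12)*13 = 96*13 = 1248)
(-170 - 4217)*(-807 + d) = (-170 - 4217)*(-807 + 1248) = -4387*441 = -1934667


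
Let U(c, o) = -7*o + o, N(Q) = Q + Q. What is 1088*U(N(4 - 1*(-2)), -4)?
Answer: 26112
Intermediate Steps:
N(Q) = 2*Q
U(c, o) = -6*o
1088*U(N(4 - 1*(-2)), -4) = 1088*(-6*(-4)) = 1088*24 = 26112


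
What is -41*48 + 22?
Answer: -1946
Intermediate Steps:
-41*48 + 22 = -1968 + 22 = -1946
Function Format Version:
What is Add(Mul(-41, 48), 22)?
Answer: -1946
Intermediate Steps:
Add(Mul(-41, 48), 22) = Add(-1968, 22) = -1946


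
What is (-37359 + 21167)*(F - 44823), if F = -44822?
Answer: 1451531840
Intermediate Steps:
(-37359 + 21167)*(F - 44823) = (-37359 + 21167)*(-44822 - 44823) = -16192*(-89645) = 1451531840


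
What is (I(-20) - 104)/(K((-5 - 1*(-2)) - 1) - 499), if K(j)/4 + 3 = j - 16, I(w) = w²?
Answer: -296/591 ≈ -0.50085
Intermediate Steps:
K(j) = -76 + 4*j (K(j) = -12 + 4*(j - 16) = -12 + 4*(-16 + j) = -12 + (-64 + 4*j) = -76 + 4*j)
(I(-20) - 104)/(K((-5 - 1*(-2)) - 1) - 499) = ((-20)² - 104)/((-76 + 4*((-5 - 1*(-2)) - 1)) - 499) = (400 - 104)/((-76 + 4*((-5 + 2) - 1)) - 499) = 296/((-76 + 4*(-3 - 1)) - 499) = 296/((-76 + 4*(-4)) - 499) = 296/((-76 - 16) - 499) = 296/(-92 - 499) = 296/(-591) = 296*(-1/591) = -296/591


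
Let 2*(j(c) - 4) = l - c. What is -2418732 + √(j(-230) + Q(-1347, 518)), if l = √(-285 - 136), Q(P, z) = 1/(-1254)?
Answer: -2418732 + √(187128150 + 786258*I*√421)/1254 ≈ -2.4187e+6 + 0.46979*I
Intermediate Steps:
Q(P, z) = -1/1254
l = I*√421 (l = √(-421) = I*√421 ≈ 20.518*I)
j(c) = 4 - c/2 + I*√421/2 (j(c) = 4 + (I*√421 - c)/2 = 4 + (-c + I*√421)/2 = 4 + (-c/2 + I*√421/2) = 4 - c/2 + I*√421/2)
-2418732 + √(j(-230) + Q(-1347, 518)) = -2418732 + √((4 - ½*(-230) + I*√421/2) - 1/1254) = -2418732 + √((4 + 115 + I*√421/2) - 1/1254) = -2418732 + √((119 + I*√421/2) - 1/1254) = -2418732 + √(149225/1254 + I*√421/2)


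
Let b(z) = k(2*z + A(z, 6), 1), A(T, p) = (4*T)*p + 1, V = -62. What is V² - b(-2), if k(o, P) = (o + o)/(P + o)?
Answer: 96049/25 ≈ 3842.0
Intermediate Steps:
A(T, p) = 1 + 4*T*p (A(T, p) = 4*T*p + 1 = 1 + 4*T*p)
k(o, P) = 2*o/(P + o) (k(o, P) = (2*o)/(P + o) = 2*o/(P + o))
b(z) = 2*(1 + 26*z)/(2 + 26*z) (b(z) = 2*(2*z + (1 + 4*z*6))/(1 + (2*z + (1 + 4*z*6))) = 2*(2*z + (1 + 24*z))/(1 + (2*z + (1 + 24*z))) = 2*(1 + 26*z)/(1 + (1 + 26*z)) = 2*(1 + 26*z)/(2 + 26*z))
V² - b(-2) = (-62)² - (1 + 26*(-2))/(1 + 13*(-2)) = 3844 - (1 - 52)/(1 - 26) = 3844 - (-51)/(-25) = 3844 - (-1)*(-51)/25 = 3844 - 1*51/25 = 3844 - 51/25 = 96049/25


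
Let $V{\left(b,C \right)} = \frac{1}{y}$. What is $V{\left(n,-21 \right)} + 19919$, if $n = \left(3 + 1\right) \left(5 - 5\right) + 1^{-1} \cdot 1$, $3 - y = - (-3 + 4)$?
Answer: $\frac{79677}{4} \approx 19919.0$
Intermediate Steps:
$y = 4$ ($y = 3 - - (-3 + 4) = 3 - \left(-1\right) 1 = 3 - -1 = 3 + 1 = 4$)
$n = 1$ ($n = 4 \cdot 0 + 1 \cdot 1 = 0 + 1 = 1$)
$V{\left(b,C \right)} = \frac{1}{4}$
$V{\left(n,-21 \right)} + 19919 = \frac{1}{4} + 19919 = \frac{79677}{4}$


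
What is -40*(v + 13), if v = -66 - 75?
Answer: 5120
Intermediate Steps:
v = -141
-40*(v + 13) = -40*(-141 + 13) = -40*(-128) = 5120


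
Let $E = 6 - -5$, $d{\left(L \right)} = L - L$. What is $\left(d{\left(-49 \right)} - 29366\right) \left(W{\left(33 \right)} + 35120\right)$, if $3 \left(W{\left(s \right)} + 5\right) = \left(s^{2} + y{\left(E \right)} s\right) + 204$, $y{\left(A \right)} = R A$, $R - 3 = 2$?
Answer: $-1061610266$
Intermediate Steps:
$R = 5$ ($R = 3 + 2 = 5$)
$d{\left(L \right)} = 0$
$E = 11$ ($E = 6 + 5 = 11$)
$y{\left(A \right)} = 5 A$
$W{\left(s \right)} = 63 + \frac{s^{2}}{3} + \frac{55 s}{3}$ ($W{\left(s \right)} = -5 + \frac{\left(s^{2} + 5 \cdot 11 s\right) + 204}{3} = -5 + \frac{\left(s^{2} + 55 s\right) + 204}{3} = -5 + \frac{204 + s^{2} + 55 s}{3} = -5 + \left(68 + \frac{s^{2}}{3} + \frac{55 s}{3}\right) = 63 + \frac{s^{2}}{3} + \frac{55 s}{3}$)
$\left(d{\left(-49 \right)} - 29366\right) \left(W{\left(33 \right)} + 35120\right) = \left(0 - 29366\right) \left(\left(63 + \frac{33^{2}}{3} + \frac{55}{3} \cdot 33\right) + 35120\right) = - 29366 \left(\left(63 + \frac{1}{3} \cdot 1089 + 605\right) + 35120\right) = - 29366 \left(\left(63 + 363 + 605\right) + 35120\right) = - 29366 \left(1031 + 35120\right) = \left(-29366\right) 36151 = -1061610266$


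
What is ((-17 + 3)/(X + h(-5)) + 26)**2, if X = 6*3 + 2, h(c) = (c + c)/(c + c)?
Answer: 5776/9 ≈ 641.78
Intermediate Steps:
h(c) = 1 (h(c) = (2*c)/((2*c)) = (2*c)*(1/(2*c)) = 1)
X = 20 (X = 18 + 2 = 20)
((-17 + 3)/(X + h(-5)) + 26)**2 = ((-17 + 3)/(20 + 1) + 26)**2 = (-14/21 + 26)**2 = (-14*1/21 + 26)**2 = (-2/3 + 26)**2 = (76/3)**2 = 5776/9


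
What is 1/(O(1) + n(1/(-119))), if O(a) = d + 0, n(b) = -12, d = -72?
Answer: -1/84 ≈ -0.011905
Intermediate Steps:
O(a) = -72 (O(a) = -72 + 0 = -72)
1/(O(1) + n(1/(-119))) = 1/(-72 - 12) = 1/(-84) = -1/84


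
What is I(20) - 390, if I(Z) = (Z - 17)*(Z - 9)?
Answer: -357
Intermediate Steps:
I(Z) = (-17 + Z)*(-9 + Z)
I(20) - 390 = (153 + 20**2 - 26*20) - 390 = (153 + 400 - 520) - 390 = 33 - 390 = -357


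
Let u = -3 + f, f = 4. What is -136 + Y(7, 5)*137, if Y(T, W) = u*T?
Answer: 823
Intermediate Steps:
u = 1 (u = -3 + 4 = 1)
Y(T, W) = T (Y(T, W) = 1*T = T)
-136 + Y(7, 5)*137 = -136 + 7*137 = -136 + 959 = 823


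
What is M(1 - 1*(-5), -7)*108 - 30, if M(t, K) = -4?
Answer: -462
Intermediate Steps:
M(1 - 1*(-5), -7)*108 - 30 = -4*108 - 30 = -432 - 30 = -462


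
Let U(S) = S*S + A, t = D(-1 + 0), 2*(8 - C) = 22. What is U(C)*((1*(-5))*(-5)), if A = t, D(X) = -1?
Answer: 200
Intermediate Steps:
C = -3 (C = 8 - ½*22 = 8 - 11 = -3)
t = -1
A = -1
U(S) = -1 + S² (U(S) = S*S - 1 = S² - 1 = -1 + S²)
U(C)*((1*(-5))*(-5)) = (-1 + (-3)²)*((1*(-5))*(-5)) = (-1 + 9)*(-5*(-5)) = 8*25 = 200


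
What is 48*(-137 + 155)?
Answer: 864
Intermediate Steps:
48*(-137 + 155) = 48*18 = 864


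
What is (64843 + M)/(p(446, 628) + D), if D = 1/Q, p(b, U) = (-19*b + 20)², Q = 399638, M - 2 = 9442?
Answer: 29687908106/28562174218009 ≈ 0.0010394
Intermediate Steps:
M = 9444 (M = 2 + 9442 = 9444)
p(b, U) = (20 - 19*b)²
D = 1/399638 ≈ 2.5023e-6
(64843 + M)/(p(446, 628) + D) = (64843 + 9444)/((-20 + 19*446)² + 1/399638) = 74287/((-20 + 8474)² + 1/399638) = 74287/(8454² + 1/399638) = 74287/(71470116 + 1/399638) = 74287/(28562174218009/399638) = 74287*(399638/28562174218009) = 29687908106/28562174218009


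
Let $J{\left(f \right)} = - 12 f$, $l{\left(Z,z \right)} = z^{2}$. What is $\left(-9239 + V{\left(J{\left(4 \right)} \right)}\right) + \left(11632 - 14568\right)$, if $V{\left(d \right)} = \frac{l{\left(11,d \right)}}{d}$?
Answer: $-12223$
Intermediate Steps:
$V{\left(d \right)} = d$ ($V{\left(d \right)} = \frac{d^{2}}{d} = d$)
$\left(-9239 + V{\left(J{\left(4 \right)} \right)}\right) + \left(11632 - 14568\right) = \left(-9239 - 48\right) + \left(11632 - 14568\right) = -9287 - 2936 = -12223$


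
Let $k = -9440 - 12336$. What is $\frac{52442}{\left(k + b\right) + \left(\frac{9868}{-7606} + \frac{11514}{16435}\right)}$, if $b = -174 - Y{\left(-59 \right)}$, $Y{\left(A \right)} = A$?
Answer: $- \frac{172512940990}{72014487437} \approx -2.3955$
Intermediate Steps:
$k = -21776$
$b = -115$ ($b = -174 - -59 = -174 + 59 = -115$)
$\frac{52442}{\left(k + b\right) + \left(\frac{9868}{-7606} + \frac{11514}{16435}\right)} = \frac{52442}{\left(-21776 - 115\right) + \left(\frac{9868}{-7606} + \frac{11514}{16435}\right)} = \frac{52442}{-21891 + \left(9868 \left(- \frac{1}{7606}\right) + 11514 \cdot \frac{1}{16435}\right)} = \frac{52442}{-21891 + \left(- \frac{4934}{3803} + \frac{606}{865}\right)} = \frac{52442}{-21891 - \frac{1963292}{3289595}} = \frac{52442}{- \frac{72014487437}{3289595}} = 52442 \left(- \frac{3289595}{72014487437}\right) = - \frac{172512940990}{72014487437}$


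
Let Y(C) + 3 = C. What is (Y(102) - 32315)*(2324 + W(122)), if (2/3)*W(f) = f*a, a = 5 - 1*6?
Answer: -68974456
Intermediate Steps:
a = -1 (a = 5 - 6 = -1)
Y(C) = -3 + C
W(f) = -3*f/2 (W(f) = 3*(f*(-1))/2 = 3*(-f)/2 = -3*f/2)
(Y(102) - 32315)*(2324 + W(122)) = ((-3 + 102) - 32315)*(2324 - 3/2*122) = (99 - 32315)*(2324 - 183) = -32216*2141 = -68974456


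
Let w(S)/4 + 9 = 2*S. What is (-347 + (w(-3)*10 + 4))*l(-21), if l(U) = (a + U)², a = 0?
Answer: -415863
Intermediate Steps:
w(S) = -36 + 8*S (w(S) = -36 + 4*(2*S) = -36 + 8*S)
l(U) = U² (l(U) = (0 + U)² = U²)
(-347 + (w(-3)*10 + 4))*l(-21) = (-347 + ((-36 + 8*(-3))*10 + 4))*(-21)² = (-347 + ((-36 - 24)*10 + 4))*441 = (-347 + (-60*10 + 4))*441 = (-347 + (-600 + 4))*441 = (-347 - 596)*441 = -943*441 = -415863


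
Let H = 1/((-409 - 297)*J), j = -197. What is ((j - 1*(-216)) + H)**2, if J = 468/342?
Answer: 121623075025/336942736 ≈ 360.96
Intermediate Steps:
J = 26/19 (J = 468*(1/342) = 26/19 ≈ 1.3684)
H = -19/18356 (H = 1/((-409 - 297)*(26/19)) = (19/26)/(-706) = -1/706*19/26 = -19/18356 ≈ -0.0010351)
((j - 1*(-216)) + H)**2 = ((-197 - 1*(-216)) - 19/18356)**2 = ((-197 + 216) - 19/18356)**2 = (19 - 19/18356)**2 = (348745/18356)**2 = 121623075025/336942736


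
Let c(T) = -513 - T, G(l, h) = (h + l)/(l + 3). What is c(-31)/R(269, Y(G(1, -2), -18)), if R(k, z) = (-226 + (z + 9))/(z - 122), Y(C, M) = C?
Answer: -235698/869 ≈ -271.23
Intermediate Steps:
G(l, h) = (h + l)/(3 + l)
R(k, z) = (-217 + z)/(-122 + z) (R(k, z) = (-226 + (9 + z))/(-122 + z) = (-217 + z)/(-122 + z))
c(-31)/R(269, Y(G(1, -2), -18)) = (-513 - 1*(-31))/(((-217 + (-2 + 1)/(3 + 1))/(-122 + (-2 + 1)/(3 + 1)))) = (-513 + 31)/(((-217 - 1/4)/(-122 - 1/4))) = -482*(-122 + (1/4)*(-1))/(-217 + (1/4)*(-1)) = -482*(-122 - 1/4)/(-217 - 1/4) = -482/(-869/4/(-489/4)) = -482/((-4/489*(-869/4))) = -482/869/489 = -482*489/869 = -235698/869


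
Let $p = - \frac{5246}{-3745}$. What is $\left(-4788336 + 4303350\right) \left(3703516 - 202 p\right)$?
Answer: $- \frac{6726080587571808}{3745} \approx -1.796 \cdot 10^{12}$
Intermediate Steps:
$p = \frac{5246}{3745}$ ($p = \left(-5246\right) \left(- \frac{1}{3745}\right) = \frac{5246}{3745} \approx 1.4008$)
$\left(-4788336 + 4303350\right) \left(3703516 - 202 p\right) = \left(-4788336 + 4303350\right) \left(3703516 - \frac{1059692}{3745}\right) = - 484986 \left(3703516 - \frac{1059692}{3745}\right) = \left(-484986\right) \frac{13868607728}{3745} = - \frac{6726080587571808}{3745}$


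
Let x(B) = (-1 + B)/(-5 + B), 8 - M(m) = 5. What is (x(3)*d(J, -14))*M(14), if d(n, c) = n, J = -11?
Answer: 33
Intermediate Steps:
M(m) = 3 (M(m) = 8 - 1*5 = 8 - 5 = 3)
x(B) = (-1 + B)/(-5 + B)
(x(3)*d(J, -14))*M(14) = (((-1 + 3)/(-5 + 3))*(-11))*3 = ((2/(-2))*(-11))*3 = (-½*2*(-11))*3 = -1*(-11)*3 = 11*3 = 33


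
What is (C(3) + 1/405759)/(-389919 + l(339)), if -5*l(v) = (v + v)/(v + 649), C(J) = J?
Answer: -3006676660/390786602049171 ≈ -7.6939e-6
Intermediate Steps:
l(v) = -2*v/(5*(649 + v)) (l(v) = -(v + v)/(5*(v + 649)) = -2*v/(5*(649 + v)))
(C(3) + 1/405759)/(-389919 + l(339)) = (3 + 1/405759)/(-389919 - 2*339/(3245 + 5*339)) = (3 + 1/405759)/(-389919 - 2*339/(3245 + 1695)) = 1217278/(405759*(-389919 - 2*339/4940)) = 1217278/(405759*(-389919 - 2*339*1/4940)) = 1217278/(405759*(-389919 - 339/2470)) = 1217278/(405759*(-963100269/2470)) = (1217278/405759)*(-2470/963100269) = -3006676660/390786602049171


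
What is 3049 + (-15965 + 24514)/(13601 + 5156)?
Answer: 57198642/18757 ≈ 3049.5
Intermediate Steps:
3049 + (-15965 + 24514)/(13601 + 5156) = 3049 + 8549/18757 = 57198642/18757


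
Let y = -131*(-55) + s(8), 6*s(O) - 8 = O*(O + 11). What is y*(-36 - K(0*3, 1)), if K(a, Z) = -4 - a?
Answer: -694240/3 ≈ -2.3141e+5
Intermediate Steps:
s(O) = 4/3 + O*(11 + O)/6 (s(O) = 4/3 + (O*(O + 11))/6 = 4/3 + (O*(11 + O))/6 = 4/3 + O*(11 + O)/6)
y = 21695/3 (y = -131*(-55) + (4/3 + (⅙)*8² + (11/6)*8) = 7205 + (4/3 + (⅙)*64 + 44/3) = 7205 + (4/3 + 32/3 + 44/3) = 7205 + 80/3 = 21695/3 ≈ 7231.7)
y*(-36 - K(0*3, 1)) = 21695*(-36 - (-4 - 0*3))/3 = 21695*(-36 - (-4 - 1*0))/3 = 21695*(-36 - (-4 + 0))/3 = 21695*(-36 - 1*(-4))/3 = 21695*(-36 + 4)/3 = (21695/3)*(-32) = -694240/3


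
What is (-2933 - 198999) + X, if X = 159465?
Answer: -42467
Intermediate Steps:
(-2933 - 198999) + X = (-2933 - 198999) + 159465 = -201932 + 159465 = -42467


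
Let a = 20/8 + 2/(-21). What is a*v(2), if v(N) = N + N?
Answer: 202/21 ≈ 9.6190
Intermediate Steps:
a = 101/42 (a = 20*(1/8) + 2*(-1/21) = 5/2 - 2/21 = 101/42 ≈ 2.4048)
v(N) = 2*N
a*v(2) = 101*(2*2)/42 = (101/42)*4 = 202/21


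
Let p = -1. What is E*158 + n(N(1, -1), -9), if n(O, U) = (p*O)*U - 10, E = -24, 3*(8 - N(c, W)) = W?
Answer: -3727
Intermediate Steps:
N(c, W) = 8 - W/3
n(O, U) = -10 - O*U (n(O, U) = (-O)*U - 10 = -O*U - 10 = -10 - O*U)
E*158 + n(N(1, -1), -9) = -24*158 + (-10 - 1*(8 - 1/3*(-1))*(-9)) = -3792 + (-10 - 1*(8 + 1/3)*(-9)) = -3792 + (-10 - 1*25/3*(-9)) = -3792 + (-10 + 75) = -3792 + 65 = -3727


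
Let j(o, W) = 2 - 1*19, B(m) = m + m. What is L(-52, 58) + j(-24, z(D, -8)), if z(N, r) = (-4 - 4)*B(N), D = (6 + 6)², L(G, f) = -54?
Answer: -71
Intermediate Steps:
B(m) = 2*m
D = 144 (D = 12² = 144)
z(N, r) = -16*N (z(N, r) = (-4 - 4)*(2*N) = -16*N)
j(o, W) = -17 (j(o, W) = 2 - 19 = -17)
L(-52, 58) + j(-24, z(D, -8)) = -54 - 17 = -71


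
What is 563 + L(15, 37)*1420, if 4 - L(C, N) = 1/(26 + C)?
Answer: 254543/41 ≈ 6208.4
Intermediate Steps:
L(C, N) = 4 - 1/(26 + C)
563 + L(15, 37)*1420 = 563 + ((103 + 4*15)/(26 + 15))*1420 = 563 + ((103 + 60)/41)*1420 = 563 + ((1/41)*163)*1420 = 563 + (163/41)*1420 = 563 + 231460/41 = 254543/41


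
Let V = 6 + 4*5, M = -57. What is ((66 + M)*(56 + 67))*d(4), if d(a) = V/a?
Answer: 14391/2 ≈ 7195.5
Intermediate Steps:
V = 26 (V = 6 + 20 = 26)
d(a) = 26/a
((66 + M)*(56 + 67))*d(4) = ((66 - 57)*(56 + 67))*(26/4) = (9*123)*(26*(¼)) = 1107*(13/2) = 14391/2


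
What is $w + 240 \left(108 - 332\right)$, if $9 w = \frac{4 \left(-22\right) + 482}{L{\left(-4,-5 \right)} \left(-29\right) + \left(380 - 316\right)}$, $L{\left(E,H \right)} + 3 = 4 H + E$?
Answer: $- \frac{409812086}{7623} \approx -53760.0$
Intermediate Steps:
$L{\left(E,H \right)} = -3 + E + 4 H$ ($L{\left(E,H \right)} = -3 + \left(4 H + E\right) = -3 + \left(E + 4 H\right) = -3 + E + 4 H$)
$w = \frac{394}{7623}$ ($w = \frac{\left(4 \left(-22\right) + 482\right) \frac{1}{\left(-3 - 4 + 4 \left(-5\right)\right) \left(-29\right) + \left(380 - 316\right)}}{9} = \frac{\left(-88 + 482\right) \frac{1}{\left(-3 - 4 - 20\right) \left(-29\right) + 64}}{9} = \frac{394 \frac{1}{\left(-27\right) \left(-29\right) + 64}}{9} = \frac{394 \frac{1}{783 + 64}}{9} = \frac{394 \cdot \frac{1}{847}}{9} = \frac{1}{9} \cdot \frac{394}{847} = \frac{394}{7623} \approx 0.051686$)
$w + 240 \left(108 - 332\right) = \frac{394}{7623} + 240 \left(108 - 332\right) = \frac{394}{7623} + 240 \left(-224\right) = \frac{394}{7623} - 53760 = - \frac{409812086}{7623}$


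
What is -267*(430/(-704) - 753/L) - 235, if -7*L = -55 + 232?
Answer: -166623473/20768 ≈ -8023.1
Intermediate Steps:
L = -177/7 (L = -(-55 + 232)/7 = -1/7*177 = -177/7 ≈ -25.286)
-267*(430/(-704) - 753/L) - 235 = -267*(430/(-704) - 753/(-177/7)) - 235 = -267*(430*(-1/704) - 753*(-7/177)) - 235 = -267*(-215/352 + 1757/59) - 235 = -267*605779/20768 - 235 = -161742993/20768 - 235 = -166623473/20768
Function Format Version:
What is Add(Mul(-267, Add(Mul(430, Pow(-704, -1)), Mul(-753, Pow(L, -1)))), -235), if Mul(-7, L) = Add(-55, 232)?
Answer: Rational(-166623473, 20768) ≈ -8023.1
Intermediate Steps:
L = Rational(-177, 7) (L = Mul(Rational(-1, 7), Add(-55, 232)) = Mul(Rational(-1, 7), 177) = Rational(-177, 7) ≈ -25.286)
Add(Mul(-267, Add(Mul(430, Pow(-704, -1)), Mul(-753, Pow(L, -1)))), -235) = Add(Mul(-267, Add(Mul(430, Pow(-704, -1)), Mul(-753, Pow(Rational(-177, 7), -1)))), -235) = Add(Mul(-267, Add(Mul(430, Rational(-1, 704)), Mul(-753, Rational(-7, 177)))), -235) = Add(Mul(-267, Add(Rational(-215, 352), Rational(1757, 59))), -235) = Add(Mul(-267, Rational(605779, 20768)), -235) = Add(Rational(-161742993, 20768), -235) = Rational(-166623473, 20768)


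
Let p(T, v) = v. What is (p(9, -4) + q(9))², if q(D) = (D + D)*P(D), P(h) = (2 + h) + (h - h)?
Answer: 37636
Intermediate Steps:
P(h) = 2 + h (P(h) = (2 + h) + 0 = 2 + h)
q(D) = 2*D*(2 + D) (q(D) = (D + D)*(2 + D) = (2*D)*(2 + D) = 2*D*(2 + D))
(p(9, -4) + q(9))² = (-4 + 2*9*(2 + 9))² = (-4 + 2*9*11)² = (-4 + 198)² = 194² = 37636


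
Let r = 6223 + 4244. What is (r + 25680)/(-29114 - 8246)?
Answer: -36147/37360 ≈ -0.96753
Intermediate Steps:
r = 10467
(r + 25680)/(-29114 - 8246) = (10467 + 25680)/(-29114 - 8246) = 36147/(-37360) = 36147*(-1/37360) = -36147/37360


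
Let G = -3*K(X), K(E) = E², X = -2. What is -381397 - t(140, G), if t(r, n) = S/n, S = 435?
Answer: -1525443/4 ≈ -3.8136e+5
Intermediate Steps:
G = -12 (G = -3*(-2)² = -3*4 = -12)
t(r, n) = 435/n
-381397 - t(140, G) = -381397 - 435/(-12) = -381397 - 435*(-1)/12 = -381397 - 1*(-145/4) = -381397 + 145/4 = -1525443/4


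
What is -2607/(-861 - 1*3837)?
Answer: 869/1566 ≈ 0.55492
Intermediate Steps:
-2607/(-861 - 1*3837) = -2607/(-861 - 3837) = -2607/(-4698) = -2607*(-1/4698) = 869/1566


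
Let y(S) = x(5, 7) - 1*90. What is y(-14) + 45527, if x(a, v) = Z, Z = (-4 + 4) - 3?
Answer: 45434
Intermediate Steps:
Z = -3 (Z = 0 - 3 = -3)
x(a, v) = -3
y(S) = -93 (y(S) = -3 - 1*90 = -3 - 90 = -93)
y(-14) + 45527 = -93 + 45527 = 45434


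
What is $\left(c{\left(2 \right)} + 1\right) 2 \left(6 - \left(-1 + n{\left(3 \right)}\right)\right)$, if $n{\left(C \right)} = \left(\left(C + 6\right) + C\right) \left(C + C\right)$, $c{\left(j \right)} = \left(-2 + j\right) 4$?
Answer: $-130$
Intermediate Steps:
$c{\left(j \right)} = -8 + 4 j$
$n{\left(C \right)} = 2 C \left(6 + 2 C\right)$ ($n{\left(C \right)} = \left(\left(6 + C\right) + C\right) 2 C = \left(6 + 2 C\right) 2 C = 2 C \left(6 + 2 C\right)$)
$\left(c{\left(2 \right)} + 1\right) 2 \left(6 - \left(-1 + n{\left(3 \right)}\right)\right) = \left(\left(-8 + 4 \cdot 2\right) + 1\right) 2 \left(6 + \left(1 - 4 \cdot 3 \left(3 + 3\right)\right)\right) = \left(\left(-8 + 8\right) + 1\right) 2 \left(6 + \left(1 - 4 \cdot 3 \cdot 6\right)\right) = \left(0 + 1\right) 2 \left(6 + \left(1 - 72\right)\right) = 1 \cdot 2 \left(6 + \left(1 - 72\right)\right) = 2 \left(6 - 71\right) = 2 \left(-65\right) = -130$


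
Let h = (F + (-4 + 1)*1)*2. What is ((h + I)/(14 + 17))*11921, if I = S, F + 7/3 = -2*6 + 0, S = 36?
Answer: 47684/93 ≈ 512.73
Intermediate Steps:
F = -43/3 (F = -7/3 + (-2*6 + 0) = -7/3 + (-12 + 0) = -7/3 - 12 = -43/3 ≈ -14.333)
I = 36
h = -104/3 (h = (-43/3 + (-4 + 1)*1)*2 = (-43/3 - 3*1)*2 = (-43/3 - 3)*2 = -52/3*2 = -104/3 ≈ -34.667)
((h + I)/(14 + 17))*11921 = ((-104/3 + 36)/(14 + 17))*11921 = ((4/3)/31)*11921 = ((4/3)*(1/31))*11921 = (4/93)*11921 = 47684/93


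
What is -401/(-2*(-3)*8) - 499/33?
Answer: -12395/528 ≈ -23.475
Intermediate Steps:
-401/(-2*(-3)*8) - 499/33 = -401/(6*8) - 499*1/33 = -401/48 - 499/33 = -12395/528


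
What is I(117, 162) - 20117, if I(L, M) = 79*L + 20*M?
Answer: -7634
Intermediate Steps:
I(L, M) = 20*M + 79*L
I(117, 162) - 20117 = (20*162 + 79*117) - 20117 = (3240 + 9243) - 20117 = 12483 - 20117 = -7634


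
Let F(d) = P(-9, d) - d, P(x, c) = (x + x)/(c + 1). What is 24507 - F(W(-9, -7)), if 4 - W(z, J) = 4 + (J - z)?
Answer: 24487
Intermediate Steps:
P(x, c) = 2*x/(1 + c) (P(x, c) = (2*x)/(1 + c) = 2*x/(1 + c))
W(z, J) = z - J (W(z, J) = 4 - (4 + (J - z)) = 4 - (4 + J - z) = 4 + (-4 + z - J) = z - J)
F(d) = -d - 18/(1 + d) (F(d) = 2*(-9)/(1 + d) - d = -18/(1 + d) - d = -d - 18/(1 + d))
24507 - F(W(-9, -7)) = 24507 - (-18 - (-9 - 1*(-7))*(1 + (-9 - 1*(-7))))/(1 + (-9 - 1*(-7))) = 24507 - (-18 - (-9 + 7)*(1 + (-9 + 7)))/(1 + (-9 + 7)) = 24507 - (-18 - 1*(-2)*(1 - 2))/(1 - 2) = 24507 - (-18 - 1*(-2)*(-1))/(-1) = 24507 - (-1)*(-18 - 2) = 24507 - (-1)*(-20) = 24507 - 1*20 = 24507 - 20 = 24487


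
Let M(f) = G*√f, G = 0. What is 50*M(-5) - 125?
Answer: -125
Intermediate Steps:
M(f) = 0 (M(f) = 0*√f = 0)
50*M(-5) - 125 = 50*0 - 125 = 0 - 125 = -125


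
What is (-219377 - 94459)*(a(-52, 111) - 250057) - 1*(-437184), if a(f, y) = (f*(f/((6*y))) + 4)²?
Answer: 2900003785092196/36963 ≈ 7.8457e+10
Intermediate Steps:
a(f, y) = (4 + f²/(6*y))² (a(f, y) = (f*(f*(1/(6*y))) + 4)² = (f*(f/(6*y)) + 4)² = (f²/(6*y) + 4)² = (4 + f²/(6*y))²)
(-219377 - 94459)*(a(-52, 111) - 250057) - 1*(-437184) = (-219377 - 94459)*((1/36)*((-52)² + 24*111)²/111² - 250057) - 1*(-437184) = -313836*((1/36)*(1/12321)*(2704 + 2664)² - 250057) + 437184 = -313836*((1/36)*(1/12321)*5368² - 250057) + 437184 = -313836*((1/36)*(1/12321)*28815424 - 250057) + 437184 = -313836*(7203856/110889 - 250057) + 437184 = -313836*(-27721366817/110889) + 437184 = 2899987625460004/36963 + 437184 = 2900003785092196/36963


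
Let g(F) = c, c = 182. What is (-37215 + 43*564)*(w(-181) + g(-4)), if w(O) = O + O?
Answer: 2333340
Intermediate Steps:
g(F) = 182
w(O) = 2*O
(-37215 + 43*564)*(w(-181) + g(-4)) = (-37215 + 43*564)*(2*(-181) + 182) = (-37215 + 24252)*(-362 + 182) = -12963*(-180) = 2333340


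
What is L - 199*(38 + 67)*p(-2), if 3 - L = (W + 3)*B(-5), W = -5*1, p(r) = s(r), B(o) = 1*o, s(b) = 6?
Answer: -125377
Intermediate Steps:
B(o) = o
p(r) = 6
W = -5
L = -7 (L = 3 - (-5 + 3)*(-5) = 3 - (-2)*(-5) = 3 - 1*10 = 3 - 10 = -7)
L - 199*(38 + 67)*p(-2) = -7 - 199*(38 + 67)*6 = -7 - 20895*6 = -7 - 199*630 = -7 - 125370 = -125377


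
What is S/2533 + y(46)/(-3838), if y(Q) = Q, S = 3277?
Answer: 6230304/4860827 ≈ 1.2817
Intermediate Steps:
S/2533 + y(46)/(-3838) = 3277/2533 + 46/(-3838) = 3277*(1/2533) + 46*(-1/3838) = 3277/2533 - 23/1919 = 6230304/4860827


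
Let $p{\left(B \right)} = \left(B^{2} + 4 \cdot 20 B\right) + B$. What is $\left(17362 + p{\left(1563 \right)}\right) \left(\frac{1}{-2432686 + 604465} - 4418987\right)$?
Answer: $- \frac{20899541854316215552}{1828221} \approx -1.1432 \cdot 10^{13}$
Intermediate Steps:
$p{\left(B \right)} = B^{2} + 81 B$ ($p{\left(B \right)} = \left(B^{2} + 80 B\right) + B = B^{2} + 81 B$)
$\left(17362 + p{\left(1563 \right)}\right) \left(\frac{1}{-2432686 + 604465} - 4418987\right) = \left(17362 + 1563 \left(81 + 1563\right)\right) \left(\frac{1}{-2432686 + 604465} - 4418987\right) = \left(17362 + 1563 \cdot 1644\right) \left(\frac{1}{-1828221} - 4418987\right) = \left(17362 + 2569572\right) \left(- \frac{1}{1828221} - 4418987\right) = 2586934 \left(- \frac{8078884832128}{1828221}\right) = - \frac{20899541854316215552}{1828221}$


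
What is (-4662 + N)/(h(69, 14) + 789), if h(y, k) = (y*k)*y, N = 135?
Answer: -1509/22481 ≈ -0.067123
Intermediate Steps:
h(y, k) = k*y² (h(y, k) = (k*y)*y = k*y²)
(-4662 + N)/(h(69, 14) + 789) = (-4662 + 135)/(14*69² + 789) = -4527/(14*4761 + 789) = -4527/(66654 + 789) = -4527/67443 = -4527*1/67443 = -1509/22481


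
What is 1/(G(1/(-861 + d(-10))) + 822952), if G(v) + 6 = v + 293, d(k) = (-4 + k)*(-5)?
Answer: 791/651182048 ≈ 1.2147e-6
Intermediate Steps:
d(k) = 20 - 5*k
G(v) = 287 + v (G(v) = -6 + (v + 293) = -6 + (293 + v) = 287 + v)
1/(G(1/(-861 + d(-10))) + 822952) = 1/((287 + 1/(-861 + (20 - 5*(-10)))) + 822952) = 1/((287 + 1/(-861 + (20 + 50))) + 822952) = 1/((287 + 1/(-861 + 70)) + 822952) = 1/((287 + 1/(-791)) + 822952) = 1/((287 - 1/791) + 822952) = 1/(227016/791 + 822952) = 1/(651182048/791) = 791/651182048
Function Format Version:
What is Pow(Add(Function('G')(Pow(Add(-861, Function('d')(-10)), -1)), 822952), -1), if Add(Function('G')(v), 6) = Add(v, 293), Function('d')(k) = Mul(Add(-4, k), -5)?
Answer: Rational(791, 651182048) ≈ 1.2147e-6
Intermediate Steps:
Function('d')(k) = Add(20, Mul(-5, k))
Function('G')(v) = Add(287, v) (Function('G')(v) = Add(-6, Add(v, 293)) = Add(-6, Add(293, v)) = Add(287, v))
Pow(Add(Function('G')(Pow(Add(-861, Function('d')(-10)), -1)), 822952), -1) = Pow(Add(Add(287, Pow(Add(-861, Add(20, Mul(-5, -10))), -1)), 822952), -1) = Pow(Add(Add(287, Pow(Add(-861, Add(20, 50)), -1)), 822952), -1) = Pow(Add(Add(287, Pow(Add(-861, 70), -1)), 822952), -1) = Pow(Add(Add(287, Pow(-791, -1)), 822952), -1) = Pow(Add(Add(287, Rational(-1, 791)), 822952), -1) = Pow(Add(Rational(227016, 791), 822952), -1) = Pow(Rational(651182048, 791), -1) = Rational(791, 651182048)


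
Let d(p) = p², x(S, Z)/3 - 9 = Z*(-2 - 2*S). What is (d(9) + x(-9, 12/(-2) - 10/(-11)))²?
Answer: 2250000/121 ≈ 18595.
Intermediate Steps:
x(S, Z) = 27 + 3*Z*(-2 - 2*S) (x(S, Z) = 27 + 3*(Z*(-2 - 2*S)) = 27 + 3*Z*(-2 - 2*S))
(d(9) + x(-9, 12/(-2) - 10/(-11)))² = (9² + (27 - 6*(12/(-2) - 10/(-11)) - 6*(-9)*(12/(-2) - 10/(-11))))² = (81 + (27 - 6*(12*(-½) - 10*(-1/11)) - 6*(-9)*(12*(-½) - 10*(-1/11))))² = (81 + (27 - 6*(-6 + 10/11) - 6*(-9)*(-6 + 10/11)))² = (81 + (27 - 6*(-56/11) - 6*(-9)*(-56/11)))² = (81 + (27 + 336/11 - 3024/11))² = (81 - 2391/11)² = (-1500/11)² = 2250000/121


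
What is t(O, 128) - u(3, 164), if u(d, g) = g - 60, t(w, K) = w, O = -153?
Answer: -257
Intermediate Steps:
u(d, g) = -60 + g
t(O, 128) - u(3, 164) = -153 - (-60 + 164) = -153 - 1*104 = -153 - 104 = -257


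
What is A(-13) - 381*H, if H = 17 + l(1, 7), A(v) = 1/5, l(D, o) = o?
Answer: -45719/5 ≈ -9143.8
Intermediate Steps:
A(v) = 1/5
H = 24 (H = 17 + 7 = 24)
A(-13) - 381*H = 1/5 - 381*24 = 1/5 - 9144 = -45719/5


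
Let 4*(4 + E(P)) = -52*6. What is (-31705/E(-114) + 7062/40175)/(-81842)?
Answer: -1274327459/269616192700 ≈ -0.0047264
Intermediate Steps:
E(P) = -82 (E(P) = -4 + (-52*6)/4 = -4 + (1/4)*(-312) = -4 - 78 = -82)
(-31705/E(-114) + 7062/40175)/(-81842) = (-31705/(-82) + 7062/40175)/(-81842) = (-31705*(-1/82) + 7062*(1/40175))*(-1/81842) = (31705/82 + 7062/40175)*(-1/81842) = (1274327459/3294350)*(-1/81842) = -1274327459/269616192700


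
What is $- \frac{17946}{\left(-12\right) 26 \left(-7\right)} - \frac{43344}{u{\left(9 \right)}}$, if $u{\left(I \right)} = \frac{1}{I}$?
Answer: $- \frac{141997935}{364} \approx -3.901 \cdot 10^{5}$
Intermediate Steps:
$- \frac{17946}{\left(-12\right) 26 \left(-7\right)} - \frac{43344}{u{\left(9 \right)}} = - \frac{17946}{\left(-12\right) 26 \left(-7\right)} - \frac{43344}{\frac{1}{9}} = - \frac{17946}{\left(-312\right) \left(-7\right)} - 43344 \frac{1}{\frac{1}{9}} = - \frac{17946}{2184} - 390096 = \left(-17946\right) \frac{1}{2184} - 390096 = - \frac{2991}{364} - 390096 = - \frac{141997935}{364}$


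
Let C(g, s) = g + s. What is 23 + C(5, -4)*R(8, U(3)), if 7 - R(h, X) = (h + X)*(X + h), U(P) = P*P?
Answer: -259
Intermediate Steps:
U(P) = P²
R(h, X) = 7 - (X + h)² (R(h, X) = 7 - (h + X)*(X + h) = 7 - (X + h)*(X + h) = 7 - (X + h)²)
23 + C(5, -4)*R(8, U(3)) = 23 + (5 - 4)*(7 - (3² + 8)²) = 23 + 1*(7 - (9 + 8)²) = 23 + 1*(7 - 1*17²) = 23 + 1*(7 - 1*289) = 23 + 1*(7 - 289) = 23 + 1*(-282) = 23 - 282 = -259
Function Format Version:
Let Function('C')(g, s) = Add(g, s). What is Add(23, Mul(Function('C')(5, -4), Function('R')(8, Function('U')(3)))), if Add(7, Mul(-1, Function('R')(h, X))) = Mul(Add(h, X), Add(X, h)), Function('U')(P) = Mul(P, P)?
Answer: -259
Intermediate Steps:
Function('U')(P) = Pow(P, 2)
Function('R')(h, X) = Add(7, Mul(-1, Pow(Add(X, h), 2))) (Function('R')(h, X) = Add(7, Mul(-1, Mul(Add(h, X), Add(X, h)))) = Add(7, Mul(-1, Mul(Add(X, h), Add(X, h)))) = Add(7, Mul(-1, Pow(Add(X, h), 2))))
Add(23, Mul(Function('C')(5, -4), Function('R')(8, Function('U')(3)))) = Add(23, Mul(Add(5, -4), Add(7, Mul(-1, Pow(Add(Pow(3, 2), 8), 2))))) = Add(23, Mul(1, Add(7, Mul(-1, Pow(Add(9, 8), 2))))) = Add(23, Mul(1, Add(7, Mul(-1, Pow(17, 2))))) = Add(23, Mul(1, Add(7, Mul(-1, 289)))) = Add(23, Mul(1, Add(7, -289))) = Add(23, Mul(1, -282)) = Add(23, -282) = -259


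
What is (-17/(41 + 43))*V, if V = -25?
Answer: 425/84 ≈ 5.0595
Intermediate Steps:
(-17/(41 + 43))*V = -17/(41 + 43)*(-25) = -17/84*(-25) = 425/84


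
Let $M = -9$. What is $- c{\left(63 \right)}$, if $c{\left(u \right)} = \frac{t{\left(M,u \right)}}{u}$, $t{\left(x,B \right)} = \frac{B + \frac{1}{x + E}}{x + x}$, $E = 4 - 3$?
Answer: $\frac{503}{9072} \approx 0.055445$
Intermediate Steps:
$E = 1$ ($E = 4 - 3 = 1$)
$t{\left(x,B \right)} = \frac{B + \frac{1}{1 + x}}{2 x}$ ($t{\left(x,B \right)} = \frac{B + \frac{1}{x + 1}}{x + x} = \frac{B + \frac{1}{1 + x}}{2 x}$)
$c{\left(u \right)} = \frac{\frac{1}{144} - \frac{u}{18}}{u}$ ($c{\left(u \right)} = \frac{\frac{1}{2} \frac{1}{-9} \frac{1}{1 - 9} \left(1 + u + u \left(-9\right)\right)}{u} = \frac{\frac{1}{2} \left(- \frac{1}{9}\right) \frac{1}{-8} \left(1 + u - 9 u\right)}{u} = \frac{\frac{1}{2} \left(- \frac{1}{9}\right) \left(- \frac{1}{8}\right) \left(1 - 8 u\right)}{u} = \frac{\frac{1}{144} - \frac{u}{18}}{u}$)
$- c{\left(63 \right)} = - \frac{1 - 504}{144 \cdot 63} = - \frac{-503}{144 \cdot 63} = \left(-1\right) \left(- \frac{503}{9072}\right) = \frac{503}{9072}$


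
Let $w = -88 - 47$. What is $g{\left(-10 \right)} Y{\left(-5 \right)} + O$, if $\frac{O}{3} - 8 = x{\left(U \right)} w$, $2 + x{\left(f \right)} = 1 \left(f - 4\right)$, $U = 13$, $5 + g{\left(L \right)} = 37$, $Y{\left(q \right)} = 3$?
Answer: $-2715$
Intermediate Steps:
$g{\left(L \right)} = 32$ ($g{\left(L \right)} = -5 + 37 = 32$)
$w = -135$
$x{\left(f \right)} = -6 + f$ ($x{\left(f \right)} = -2 + 1 \left(f - 4\right) = -2 + 1 \left(-4 + f\right) = -2 + \left(-4 + f\right) = -6 + f$)
$O = -2811$ ($O = 24 + 3 \left(-6 + 13\right) \left(-135\right) = 24 + 3 \cdot 7 \left(-135\right) = 24 + 3 \left(-945\right) = 24 - 2835 = -2811$)
$g{\left(-10 \right)} Y{\left(-5 \right)} + O = 32 \cdot 3 - 2811 = 96 - 2811 = -2715$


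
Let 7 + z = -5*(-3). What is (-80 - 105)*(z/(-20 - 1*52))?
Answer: 185/9 ≈ 20.556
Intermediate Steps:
z = 8 (z = -7 - 5*(-3) = -7 + 15 = 8)
(-80 - 105)*(z/(-20 - 1*52)) = (-80 - 105)*(8/(-20 - 1*52)) = -1480/(-20 - 52) = -1480/(-72) = -1480*(-1)/72 = -185*(-1/9) = 185/9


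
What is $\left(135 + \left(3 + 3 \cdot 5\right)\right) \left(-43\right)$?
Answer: $-6579$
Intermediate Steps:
$\left(135 + \left(3 + 3 \cdot 5\right)\right) \left(-43\right) = \left(135 + \left(3 + 15\right)\right) \left(-43\right) = \left(135 + 18\right) \left(-43\right) = 153 \left(-43\right) = -6579$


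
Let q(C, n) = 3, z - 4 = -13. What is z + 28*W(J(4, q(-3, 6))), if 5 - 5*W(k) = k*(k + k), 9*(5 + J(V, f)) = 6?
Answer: -8609/45 ≈ -191.31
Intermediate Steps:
z = -9 (z = 4 - 13 = -9)
J(V, f) = -13/3 (J(V, f) = -5 + (⅑)*6 = -5 + ⅔ = -13/3)
W(k) = 1 - 2*k²/5 (W(k) = 1 - k*(k + k)/5 = 1 - k*2*k/5 = 1 - 2*k²/5)
z + 28*W(J(4, q(-3, 6))) = -9 + 28*(1 - 2*(-13/3)²/5) = -9 + 28*(1 - ⅖*169/9) = -9 + 28*(1 - 338/45) = -9 + 28*(-293/45) = -9 - 8204/45 = -8609/45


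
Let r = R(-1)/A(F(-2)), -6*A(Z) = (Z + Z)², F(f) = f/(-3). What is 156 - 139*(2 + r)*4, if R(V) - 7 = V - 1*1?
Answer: 16853/2 ≈ 8426.5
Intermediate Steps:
F(f) = -f/3 (F(f) = f*(-⅓) = -f/3)
R(V) = 6 + V (R(V) = 7 + (V - 1*1) = 7 + (V - 1) = 7 + (-1 + V) = 6 + V)
A(Z) = -2*Z²/3 (A(Z) = -(Z + Z)²/6 = -4*Z²/6 = -2*Z²/3)
r = -135/8 (r = (6 - 1)/((-2*(-⅓*(-2))²/3)) = 5/((-2*(⅔)²/3)) = 5/((-⅔*4/9)) = 5/(-8/27) = 5*(-27/8) = -135/8 ≈ -16.875)
156 - 139*(2 + r)*4 = 156 - 139*(2 - 135/8)*4 = 156 - (-16541)*4/8 = 156 - 139*(-119/2) = 156 + 16541/2 = 16853/2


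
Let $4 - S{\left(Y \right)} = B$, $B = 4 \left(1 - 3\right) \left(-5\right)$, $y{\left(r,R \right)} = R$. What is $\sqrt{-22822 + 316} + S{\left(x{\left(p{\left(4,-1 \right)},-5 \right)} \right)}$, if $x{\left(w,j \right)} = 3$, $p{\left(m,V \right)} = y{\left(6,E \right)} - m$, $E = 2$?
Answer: $-36 + 11 i \sqrt{186} \approx -36.0 + 150.02 i$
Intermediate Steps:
$p{\left(m,V \right)} = 2 - m$
$B = 40$ ($B = 4 \left(1 - 3\right) \left(-5\right) = 4 \left(-2\right) \left(-5\right) = \left(-8\right) \left(-5\right) = 40$)
$S{\left(Y \right)} = -36$ ($S{\left(Y \right)} = 4 - 40 = -36$)
$\sqrt{-22822 + 316} + S{\left(x{\left(p{\left(4,-1 \right)},-5 \right)} \right)} = \sqrt{-22822 + 316} - 36 = \sqrt{-22506} - 36 = 11 i \sqrt{186} - 36 = -36 + 11 i \sqrt{186}$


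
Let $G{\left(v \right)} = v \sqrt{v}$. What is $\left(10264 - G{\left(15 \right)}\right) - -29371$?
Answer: $39635 - 15 \sqrt{15} \approx 39577.0$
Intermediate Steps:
$G{\left(v \right)} = v^{\frac{3}{2}}$
$\left(10264 - G{\left(15 \right)}\right) - -29371 = \left(10264 - 15^{\frac{3}{2}}\right) - -29371 = \left(10264 - 15 \sqrt{15}\right) + 29371 = 39635 - 15 \sqrt{15}$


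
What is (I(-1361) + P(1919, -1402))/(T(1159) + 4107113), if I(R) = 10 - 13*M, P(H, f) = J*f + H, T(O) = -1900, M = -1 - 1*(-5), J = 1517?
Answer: -2124957/4105213 ≈ -0.51762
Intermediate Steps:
M = 4 (M = -1 + 5 = 4)
P(H, f) = H + 1517*f (P(H, f) = 1517*f + H = H + 1517*f)
I(R) = -42 (I(R) = 10 - 13*4 = 10 - 52 = -42)
(I(-1361) + P(1919, -1402))/(T(1159) + 4107113) = (-42 + (1919 + 1517*(-1402)))/(-1900 + 4107113) = (-42 + (1919 - 2126834))/4105213 = (-42 - 2124915)*(1/4105213) = -2124957*1/4105213 = -2124957/4105213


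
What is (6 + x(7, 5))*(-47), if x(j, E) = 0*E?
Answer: -282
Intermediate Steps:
x(j, E) = 0
(6 + x(7, 5))*(-47) = (6 + 0)*(-47) = 6*(-47) = -282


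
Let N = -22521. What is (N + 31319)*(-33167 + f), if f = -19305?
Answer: -461648656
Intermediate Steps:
(N + 31319)*(-33167 + f) = (-22521 + 31319)*(-33167 - 19305) = 8798*(-52472) = -461648656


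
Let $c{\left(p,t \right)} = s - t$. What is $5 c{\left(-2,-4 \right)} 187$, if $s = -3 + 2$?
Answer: $2805$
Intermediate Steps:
$s = -1$
$c{\left(p,t \right)} = -1 - t$
$5 c{\left(-2,-4 \right)} 187 = 5 \left(-1 - -4\right) 187 = 5 \left(-1 + 4\right) 187 = 5 \cdot 3 \cdot 187 = 15 \cdot 187 = 2805$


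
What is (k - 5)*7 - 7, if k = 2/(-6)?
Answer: -133/3 ≈ -44.333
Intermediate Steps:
k = -⅓ (k = 2*(-⅙) = -⅓ ≈ -0.33333)
(k - 5)*7 - 7 = (-⅓ - 5)*7 - 7 = -16/3*7 - 7 = -112/3 - 7 = -133/3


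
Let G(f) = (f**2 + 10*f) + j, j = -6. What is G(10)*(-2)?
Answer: -388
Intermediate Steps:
G(f) = -6 + f**2 + 10*f (G(f) = (f**2 + 10*f) - 6 = -6 + f**2 + 10*f)
G(10)*(-2) = (-6 + 10**2 + 10*10)*(-2) = (-6 + 100 + 100)*(-2) = 194*(-2) = -388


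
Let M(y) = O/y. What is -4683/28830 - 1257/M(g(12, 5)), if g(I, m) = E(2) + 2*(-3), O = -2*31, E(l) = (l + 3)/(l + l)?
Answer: -3708109/38440 ≈ -96.465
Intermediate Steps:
E(l) = (3 + l)/(2*l) (E(l) = (3 + l)/((2*l)) = (3 + l)*(1/(2*l)) = (3 + l)/(2*l))
O = -62
g(I, m) = -19/4 (g(I, m) = (½)*(3 + 2)/2 + 2*(-3) = (½)*(½)*5 - 6 = 5/4 - 6 = -19/4)
M(y) = -62/y
-4683/28830 - 1257/M(g(12, 5)) = -4683/28830 - 1257/((-62/(-19/4))) = -4683*1/28830 - 1257/((-62*(-4/19))) = -1561/9610 - 1257/248/19 = -1561/9610 - 1257*19/248 = -1561/9610 - 23883/248 = -3708109/38440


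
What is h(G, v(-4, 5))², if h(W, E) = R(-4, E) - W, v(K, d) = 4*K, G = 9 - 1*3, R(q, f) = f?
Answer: 484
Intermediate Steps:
G = 6 (G = 9 - 3 = 6)
h(W, E) = E - W
h(G, v(-4, 5))² = (4*(-4) - 1*6)² = (-16 - 6)² = (-22)² = 484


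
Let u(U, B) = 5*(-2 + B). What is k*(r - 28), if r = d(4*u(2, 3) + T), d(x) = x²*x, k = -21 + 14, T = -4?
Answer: -28476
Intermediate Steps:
u(U, B) = -10 + 5*B
k = -7
d(x) = x³
r = 4096 (r = (4*(-10 + 5*3) - 4)³ = (4*(-10 + 15) - 4)³ = (4*5 - 4)³ = (20 - 4)³ = 16³ = 4096)
k*(r - 28) = -7*(4096 - 28) = -7*4068 = -28476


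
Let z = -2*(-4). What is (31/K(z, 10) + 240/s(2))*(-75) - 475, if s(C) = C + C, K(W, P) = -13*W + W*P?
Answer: -39025/8 ≈ -4878.1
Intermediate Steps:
z = 8
K(W, P) = -13*W + P*W
s(C) = 2*C
(31/K(z, 10) + 240/s(2))*(-75) - 475 = (31/((8*(-13 + 10))) + 240/((2*2)))*(-75) - 475 = (31/((8*(-3))) + 240/4)*(-75) - 475 = (31/(-24) + 240*(¼))*(-75) - 475 = (31*(-1/24) + 60)*(-75) - 475 = (-31/24 + 60)*(-75) - 475 = (1409/24)*(-75) - 475 = -35225/8 - 475 = -39025/8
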